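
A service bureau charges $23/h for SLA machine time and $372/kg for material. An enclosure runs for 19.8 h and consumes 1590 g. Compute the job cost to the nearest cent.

$1046.88

Machine cost = 23 × 19.8, so $455.40.
Material cost = 372 × 1590/1000 = $591.48.
Job cost: 455.40 + 591.48 = $1046.88.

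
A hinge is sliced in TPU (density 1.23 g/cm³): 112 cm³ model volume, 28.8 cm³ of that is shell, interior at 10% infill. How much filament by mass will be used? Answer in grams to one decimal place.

45.7 g

Volume inside the shell = 112 − 28.8 = 83.2 cm³.
Infill deposited = 0.10 × 83.2, so 8.32 cm³.
Deposited volume = 28.8 + 8.32, so 37.12 cm³.
Mass = 37.12 × 1.23 = 45.6576 g.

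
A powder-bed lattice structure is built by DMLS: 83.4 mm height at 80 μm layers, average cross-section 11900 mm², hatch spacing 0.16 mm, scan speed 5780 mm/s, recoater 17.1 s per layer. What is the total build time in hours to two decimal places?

8.68 hours

Number of layers: 83.4 / 0.08 → 1043 (rounded up).
Hatch length per layer: 11900 / 0.16 → 74375 mm.
Laser time per layer: 74375 / 5780 → 12.8676 s.
Per-layer time: 12.8676 + 17.1 → 29.9676 s.
Total: 1043 × 29.9676 s = 31256.2068 s → 8.68 hours.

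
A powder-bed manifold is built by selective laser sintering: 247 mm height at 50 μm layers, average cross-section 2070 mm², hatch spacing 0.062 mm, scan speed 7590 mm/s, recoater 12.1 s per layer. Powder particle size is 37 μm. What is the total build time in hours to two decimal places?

Layers = ⌈247/0.05⌉ = 4940.
Scan path per layer = 2070 / 0.062 = 33387.1 mm.
Per-layer scan time: 33387.1 / 7590 → 4.3988 s.
Time per layer = 4.3988 + 12.1 = 16.4988 s.
Total: 4940 × 16.4988 s = 81504.072 s → 22.64 hours.

22.64 hours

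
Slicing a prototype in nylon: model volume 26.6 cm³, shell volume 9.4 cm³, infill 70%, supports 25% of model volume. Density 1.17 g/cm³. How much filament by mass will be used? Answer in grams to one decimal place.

32.9 g

Interior volume = 26.6 − 9.4, so 17.2 cm³.
Infill volume = 0.70 × 17.2 = 12.04 cm³.
Support: 0.25 × 26.6 → 6.65 cm³.
Total printed volume = 9.4 + 12.04 + 6.65 = 28.09 cm³.
Mass = 28.09 × 1.17, so 32.8653 g.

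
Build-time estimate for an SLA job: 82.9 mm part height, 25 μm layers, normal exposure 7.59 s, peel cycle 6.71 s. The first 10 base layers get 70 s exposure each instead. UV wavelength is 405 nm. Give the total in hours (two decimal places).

Layers = ⌈82.9/0.025⌉ = 3316.
Base layers: 10 × (70 + 6.71) → 767.1 s.
Normal layers = 3306 × (7.59 + 6.71) = 47275.8 s.
Total = 767.1 + 47275.8 = 48042.9 s = 13.35 hours.

13.35 hours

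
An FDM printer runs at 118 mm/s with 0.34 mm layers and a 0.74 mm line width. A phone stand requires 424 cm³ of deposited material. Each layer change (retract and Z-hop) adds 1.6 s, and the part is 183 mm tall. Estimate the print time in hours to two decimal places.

4.21 hours

Bead cross-section = 0.34 × 0.74, so 0.2516 mm².
Toolpath length = 424 cm³ / 0.2516 mm² = 424000 / 0.2516 = 1685214.6 mm.
Print-move time = 1685214.6 / 118 = 14281.5 s.
Layers = ⌈183/0.34⌉ = 539.
Layer-change overhead = 539 × 1.6, so 862.4 s.
Total = 14281.5 + 862.4 = 15143.9 s = 4.21 hours.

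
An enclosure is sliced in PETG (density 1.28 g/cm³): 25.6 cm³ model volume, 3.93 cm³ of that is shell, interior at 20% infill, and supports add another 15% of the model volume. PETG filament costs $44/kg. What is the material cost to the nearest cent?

Volume inside the shell: 25.6 − 3.93 → 21.67 cm³.
Deposited infill = 0.20 × 21.67, so 4.334 cm³.
Support = 0.15 × 25.6, so 3.84 cm³.
Total printed volume = 3.93 + 4.334 + 3.84 = 12.104 cm³.
Mass = 12.104 × 1.28 = 15.49312 g.
Cost = 15.49312 g / 1000 × $44/kg = $0.68.

$0.68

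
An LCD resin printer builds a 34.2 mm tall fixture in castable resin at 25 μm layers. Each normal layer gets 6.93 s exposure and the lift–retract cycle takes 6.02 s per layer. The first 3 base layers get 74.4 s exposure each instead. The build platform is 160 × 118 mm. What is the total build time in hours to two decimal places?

Layers = ⌈34.2/0.025⌉ = 1368.
Burn-in layers = 3 × (74.4 + 6.02), so 241.26 s.
Normal layers: 1365 × (6.93 + 6.02) → 17676.75 s.
Sum: 241.26 + 17676.75 = 17918.01 s → 4.98 hours.

4.98 hours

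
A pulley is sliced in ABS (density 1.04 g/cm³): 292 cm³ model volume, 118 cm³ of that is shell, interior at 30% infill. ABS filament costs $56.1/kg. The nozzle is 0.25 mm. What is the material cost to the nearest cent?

$9.93

Volume inside the shell = 292 − 118 = 174 cm³.
Infill deposited = 0.30 × 174, so 52.2 cm³.
Total printed volume = 118 + 52.2 = 170.2 cm³.
Mass = 170.2 × 1.04 = 177.008 g.
Cost = 177.008 g / 1000 × $56.1/kg = $9.93.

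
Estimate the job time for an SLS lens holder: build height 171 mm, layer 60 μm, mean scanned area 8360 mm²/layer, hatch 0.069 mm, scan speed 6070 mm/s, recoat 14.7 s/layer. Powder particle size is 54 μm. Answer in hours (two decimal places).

27.44 hours

Layers = ⌈171/0.06⌉ = 2850.
Scan path per layer = 8360 / 0.069, so 121159.4 mm.
Laser time per layer: 121159.4 / 6070 → 19.9604 s.
Time per layer = 19.9604 + 14.7 = 34.6604 s.
Build time = 2850 × 34.6604 = 98782.14 s = 27.44 hours.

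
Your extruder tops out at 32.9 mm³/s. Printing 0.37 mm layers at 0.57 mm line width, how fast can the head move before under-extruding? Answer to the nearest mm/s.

156 mm/s

Extrusion cross-section: 0.37 × 0.57 → 0.2109 mm².
Max speed = 32.9 / 0.2109 = 156.00 ≈ 156 mm/s.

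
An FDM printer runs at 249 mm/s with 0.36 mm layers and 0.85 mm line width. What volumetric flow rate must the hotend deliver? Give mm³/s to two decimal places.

76.19

Bead cross-section = 0.36 × 0.85 = 0.306 mm².
Volumetric flow = 249 × 0.306 = 76.19 mm³/s.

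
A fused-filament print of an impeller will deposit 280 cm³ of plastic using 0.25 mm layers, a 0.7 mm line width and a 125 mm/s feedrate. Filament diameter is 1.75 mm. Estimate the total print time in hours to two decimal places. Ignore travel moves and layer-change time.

3.56 hours

Extrusion cross-section: 0.25 × 0.7 → 0.175 mm².
Total extruded path = 280000/0.175 = 1600000 mm.
Extrusion time: 1600000 / 125 → 12800 s.
That's 12800 s → 3.56 hours.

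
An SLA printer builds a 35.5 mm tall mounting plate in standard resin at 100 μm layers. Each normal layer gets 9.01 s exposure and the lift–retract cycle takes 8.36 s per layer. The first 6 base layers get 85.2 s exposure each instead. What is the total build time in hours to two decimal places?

1.84 hours

Layers = ⌈35.5/0.1⌉ = 355.
Base layers = 6 × (85.2 + 8.36) = 561.36 s.
Regular layers: 349 × (9.01 + 8.36) → 6062.13 s.
Sum: 561.36 + 6062.13 = 6623.49 s → 1.84 hours.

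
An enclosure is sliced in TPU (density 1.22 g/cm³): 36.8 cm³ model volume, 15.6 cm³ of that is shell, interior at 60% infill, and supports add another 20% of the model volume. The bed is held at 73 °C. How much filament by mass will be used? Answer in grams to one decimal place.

43.5 g

Interior volume = 36.8 − 15.6 = 21.2 cm³.
Infill deposited = 0.60 × 21.2, so 12.72 cm³.
Support = 0.20 × 36.8 = 7.36 cm³.
Total extruded = 15.6 + 12.72 + 7.36, so 35.68 cm³.
Mass: 35.68 × 1.22 → 43.5296 g.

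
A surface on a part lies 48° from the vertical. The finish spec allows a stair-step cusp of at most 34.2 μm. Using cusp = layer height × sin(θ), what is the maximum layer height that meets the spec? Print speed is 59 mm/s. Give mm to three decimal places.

sin(48°) = 0.7431; t_max = 0.0342/0.7431 = 0.046 mm.

0.046 mm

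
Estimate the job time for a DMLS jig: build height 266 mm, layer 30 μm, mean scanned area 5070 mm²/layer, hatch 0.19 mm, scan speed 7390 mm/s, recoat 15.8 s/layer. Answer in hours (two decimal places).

47.81 hours

Layers = ⌈266/0.03⌉ = 8867.
Scan path per layer = 5070 / 0.19 = 26684.2 mm.
Laser time per layer = 26684.2 / 7390, so 3.6109 s.
Per-layer time = 3.6109 + 15.8, so 19.4109 s.
8867 layers × 19.4109 s/layer = 172116.4503 s, i.e. 47.81 hours.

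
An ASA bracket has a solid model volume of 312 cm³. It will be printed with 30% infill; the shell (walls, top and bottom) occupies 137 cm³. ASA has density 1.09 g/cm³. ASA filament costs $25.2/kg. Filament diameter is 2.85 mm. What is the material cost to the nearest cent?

Volume inside the shell = 312 − 137, so 175 cm³.
Deposited infill: 0.30 × 175 → 52.5 cm³.
Deposited volume: 137 + 52.5 → 189.5 cm³.
Mass: 189.5 × 1.09 → 206.555 g.
Cost = 206.555 g / 1000 × $25.2/kg = $5.21.

$5.21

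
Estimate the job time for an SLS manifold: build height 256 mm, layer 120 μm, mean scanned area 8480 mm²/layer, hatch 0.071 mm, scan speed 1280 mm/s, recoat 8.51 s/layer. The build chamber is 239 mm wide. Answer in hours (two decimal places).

60.36 hours

Layer count = ceil(256 / 0.12) = 2134.
Scan path per layer = 8480 / 0.071, so 119436.6 mm.
Per-layer scan time = 119436.6 / 1280, so 93.3098 s.
Per-layer time = 93.3098 + 8.51 = 101.8198 s.
Build time = 2134 × 101.8198 = 217283.4532 s = 60.36 hours.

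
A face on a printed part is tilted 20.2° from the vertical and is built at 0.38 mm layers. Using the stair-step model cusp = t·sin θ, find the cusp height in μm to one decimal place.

sin(20.2°) = 0.3453, so cusp = 0.38 × 0.3453 = 0.131214 mm → 131.2 μm.

131.2 μm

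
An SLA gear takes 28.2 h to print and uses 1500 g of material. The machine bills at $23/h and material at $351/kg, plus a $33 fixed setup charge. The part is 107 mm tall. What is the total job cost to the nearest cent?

$1208.10

Machine-time cost = 23 × 28.2 = $648.60.
Material charge: 351 × 1500/1000 → $526.50.
Adding setup: 648.60 + 526.50 + 33 → $1208.10.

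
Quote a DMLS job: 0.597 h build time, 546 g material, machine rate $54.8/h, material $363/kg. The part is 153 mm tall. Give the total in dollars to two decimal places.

Time charge: 54.8 × 0.597 → $32.7156.
Feedstock cost = 363 × 546/1000 = $198.198.
Total = 32.7156 + 198.198 = 230.9136 ≈ $230.91.

$230.91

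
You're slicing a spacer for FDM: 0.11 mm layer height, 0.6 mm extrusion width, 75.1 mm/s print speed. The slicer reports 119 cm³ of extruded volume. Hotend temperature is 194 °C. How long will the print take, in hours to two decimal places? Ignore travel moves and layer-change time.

Extrusion cross-section: 0.11 × 0.6 → 0.066 mm².
Toolpath length = 119 cm³ / 0.066 mm² = 119000 / 0.066 = 1803030.3 mm.
Print-move time = 1803030.3 / 75.1, so 24008.4 s.
Converting: 24008.4 s = 6.67 hours.

6.67 hours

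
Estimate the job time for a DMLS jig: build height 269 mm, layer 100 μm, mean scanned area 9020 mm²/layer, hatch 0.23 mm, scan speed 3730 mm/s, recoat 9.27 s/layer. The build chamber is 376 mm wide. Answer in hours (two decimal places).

14.78 hours

Layers = ⌈269/0.1⌉ = 2690.
Per-layer scan distance: 9020 / 0.23 → 39217.4 mm.
Scan time per layer: 39217.4 / 3730 → 10.514 s.
Time per layer = 10.514 + 9.27, so 19.784 s.
2690 layers × 19.784 s/layer = 53218.96 s, i.e. 14.78 hours.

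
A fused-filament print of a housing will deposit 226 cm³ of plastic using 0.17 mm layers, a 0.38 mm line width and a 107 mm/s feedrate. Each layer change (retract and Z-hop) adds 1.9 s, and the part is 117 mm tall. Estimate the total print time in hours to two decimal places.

Extrusion cross-section = 0.17 × 0.38, so 0.0646 mm².
Path length: 226000 mm³ / 0.0646 mm² → 3498452 mm.
Time extruding: 3498452 / 107 → 32695.8 s.
Number of layers: 117 / 0.17 → 689 (rounded up).
Z-hop total: 689 × 1.9 → 1309.1 s.
Total = 32695.8 + 1309.1 = 34004.9 s = 9.45 hours.

9.45 hours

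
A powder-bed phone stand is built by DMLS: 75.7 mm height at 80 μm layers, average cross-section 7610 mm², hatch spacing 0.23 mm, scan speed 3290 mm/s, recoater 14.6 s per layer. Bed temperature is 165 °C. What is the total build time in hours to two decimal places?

Layer count = ceil(75.7 / 0.08) = 947.
Per-layer scan distance: 7610 / 0.23 → 33087 mm.
Scan time per layer = 33087 / 3290, so 10.0568 s.
Time per layer: 10.0568 + 14.6 → 24.6568 s.
Build time = 947 × 24.6568 = 23349.9896 s = 6.49 hours.

6.49 hours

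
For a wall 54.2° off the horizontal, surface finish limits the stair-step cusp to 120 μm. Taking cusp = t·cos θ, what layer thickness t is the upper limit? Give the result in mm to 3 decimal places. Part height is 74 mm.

cos(54.2°) = 0.5850; t_max = 0.12/0.5850 = 0.205 mm.

0.205 mm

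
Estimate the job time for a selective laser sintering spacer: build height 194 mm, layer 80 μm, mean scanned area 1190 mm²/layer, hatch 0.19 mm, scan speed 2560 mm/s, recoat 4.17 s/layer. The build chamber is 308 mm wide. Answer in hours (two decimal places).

Layers = ⌈194/0.08⌉ = 2425.
Scan path per layer = 1190 / 0.19, so 6263.2 mm.
Scan time per layer: 6263.2 / 2560 → 2.4466 s.
Per-layer time: 2.4466 + 4.17 → 6.6166 s.
2425 layers × 6.6166 s/layer = 16045.255 s, i.e. 4.46 hours.

4.46 hours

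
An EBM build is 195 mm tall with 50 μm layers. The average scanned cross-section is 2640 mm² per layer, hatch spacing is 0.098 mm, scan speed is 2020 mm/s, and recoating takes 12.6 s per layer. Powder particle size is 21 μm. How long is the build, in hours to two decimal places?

Layers = ⌈195/0.05⌉ = 3900.
Scan path per layer = 2640 / 0.098 = 26938.8 mm.
Per-layer scan time = 26938.8 / 2020, so 13.336 s.
Layer cycle = 13.336 + 12.6, so 25.936 s.
3900 layers × 25.936 s/layer = 101150.4 s, i.e. 28.10 hours.

28.10 hours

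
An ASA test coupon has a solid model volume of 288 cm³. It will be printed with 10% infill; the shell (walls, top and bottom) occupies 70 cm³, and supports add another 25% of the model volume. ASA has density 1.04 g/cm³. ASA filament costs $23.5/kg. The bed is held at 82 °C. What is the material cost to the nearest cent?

Interior volume = 288 − 70, so 218 cm³.
Deposited infill: 0.10 × 218 → 21.8 cm³.
Support = 0.25 × 288 = 72 cm³.
Total extruded: 70 + 21.8 + 72 → 163.8 cm³.
Mass: 163.8 × 1.04 → 170.352 g.
At $23.5/kg: 170.352/1000 × 23.5 = $4.00.

$4.00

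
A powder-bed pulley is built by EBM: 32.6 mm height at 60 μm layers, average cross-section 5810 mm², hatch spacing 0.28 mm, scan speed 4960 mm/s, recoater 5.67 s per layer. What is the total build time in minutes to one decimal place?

Layers = ⌈32.6/0.06⌉ = 544.
Hatch length per layer = 5810 / 0.28, so 20750 mm.
Scan time per layer = 20750 / 4960, so 4.1835 s.
Per-layer time: 4.1835 + 5.67 → 9.8535 s.
Build time = 544 × 9.8535 = 5360.304 s = 89.3 minutes.

89.3 minutes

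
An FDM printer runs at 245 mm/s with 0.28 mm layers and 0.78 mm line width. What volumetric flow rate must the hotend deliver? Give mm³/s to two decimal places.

53.51

Bead cross-section: 0.28 × 0.78 → 0.2184 mm².
Volumetric flow = 245 × 0.2184 = 53.51 mm³/s.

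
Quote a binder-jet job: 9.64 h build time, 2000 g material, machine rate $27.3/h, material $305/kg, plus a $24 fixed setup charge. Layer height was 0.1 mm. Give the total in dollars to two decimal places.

$897.17

Time charge = 27.3 × 9.64 = $263.172.
Material charge: 305 × 2000/1000 → $610.00.
Adding setup: 263.172 + 610.00 + 24 → 897.172 ≈ $897.17.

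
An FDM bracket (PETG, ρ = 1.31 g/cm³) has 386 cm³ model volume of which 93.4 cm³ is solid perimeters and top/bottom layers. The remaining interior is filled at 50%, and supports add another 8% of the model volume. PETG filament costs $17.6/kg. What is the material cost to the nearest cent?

$6.24

Volume inside the shell: 386 − 93.4 → 292.6 cm³.
Infill volume = 0.50 × 292.6, so 146.3 cm³.
Support = 0.08 × 386, so 30.88 cm³.
Total printed volume = 93.4 + 146.3 + 30.88, so 270.58 cm³.
Mass = 270.58 × 1.31 = 354.4598 g.
At $17.6/kg: 354.4598/1000 × 17.6 = $6.24.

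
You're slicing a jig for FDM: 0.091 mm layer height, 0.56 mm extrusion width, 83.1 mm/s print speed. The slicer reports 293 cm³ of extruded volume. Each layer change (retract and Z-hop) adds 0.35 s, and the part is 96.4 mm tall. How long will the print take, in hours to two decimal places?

Bead cross-section = 0.091 × 0.56, so 0.05096 mm².
Path length: 293000 mm³ / 0.05096 mm² → 5749607.5 mm.
Extrusion time = 5749607.5 / 83.1, so 69189 s.
Layer count = ceil(96.4 / 0.091) = 1060.
Layer-change overhead = 1060 × 0.35 = 371 s.
Altogether 69189 + 371 = 69560 s, i.e. 19.32 hours.

19.32 hours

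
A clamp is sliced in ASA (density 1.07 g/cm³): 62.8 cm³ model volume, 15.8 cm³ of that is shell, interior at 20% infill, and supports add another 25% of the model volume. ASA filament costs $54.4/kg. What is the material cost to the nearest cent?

$2.38

Interior volume: 62.8 − 15.8 → 47 cm³.
Infill volume: 0.20 × 47 → 9.4 cm³.
Support = 0.25 × 62.8, so 15.7 cm³.
Deposited volume = 15.8 + 9.4 + 15.7, so 40.9 cm³.
Mass: 40.9 × 1.07 → 43.763 g.
Cost = 43.763 g / 1000 × $54.4/kg = $2.38.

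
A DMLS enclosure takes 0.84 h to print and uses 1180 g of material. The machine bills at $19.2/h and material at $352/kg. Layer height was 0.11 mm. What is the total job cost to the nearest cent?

$431.49

Time charge = 19.2 × 0.84 = $16.128.
Feedstock cost = 352 × 1180/1000, so $415.36.
Job cost: 16.128 + 415.36 = 431.488 ≈ $431.49.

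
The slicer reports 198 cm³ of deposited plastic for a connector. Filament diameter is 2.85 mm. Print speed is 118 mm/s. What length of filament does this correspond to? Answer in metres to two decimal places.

Filament cross-section = π × (2.85/2)² = 6.3794 mm².
Length = 198 cm³ / 6.3794 mm² = 198000 / 6.3794 = 31037.4 mm = 31.04 m.

31.04 m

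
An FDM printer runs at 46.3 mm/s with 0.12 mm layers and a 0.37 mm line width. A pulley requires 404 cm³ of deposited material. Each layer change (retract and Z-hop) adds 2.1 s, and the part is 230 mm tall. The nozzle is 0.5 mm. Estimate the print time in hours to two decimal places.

Bead cross-section: 0.12 × 0.37 → 0.0444 mm².
Total extruded path = 404000/0.0444 = 9099099.1 mm.
Print-move time = 9099099.1 / 46.3, so 196524.8 s.
Number of layers: 230 / 0.12 → 1917 (rounded up).
Z-hop total = 1917 × 2.1, so 4025.7 s.
Altogether 196524.8 + 4025.7 = 200550.5 s, i.e. 55.71 hours.

55.71 hours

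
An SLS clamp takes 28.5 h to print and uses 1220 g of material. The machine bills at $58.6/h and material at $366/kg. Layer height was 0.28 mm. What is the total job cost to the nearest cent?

$2116.62

Machine-time cost = 58.6 × 28.5, so $1670.10.
Material cost = 366 × 1220/1000, so $446.52.
Job cost: 1670.10 + 446.52 = $2116.62.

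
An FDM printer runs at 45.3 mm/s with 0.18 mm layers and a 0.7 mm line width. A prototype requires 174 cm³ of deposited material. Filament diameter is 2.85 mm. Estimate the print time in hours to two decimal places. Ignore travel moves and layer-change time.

8.47 hours

Bead cross-section: 0.18 × 0.7 → 0.126 mm².
Path length: 174000 mm³ / 0.126 mm² → 1380952.4 mm.
Time extruding = 1380952.4 / 45.3 = 30484.6 s.
In the requested units: 30484.6 s = 8.47 hours.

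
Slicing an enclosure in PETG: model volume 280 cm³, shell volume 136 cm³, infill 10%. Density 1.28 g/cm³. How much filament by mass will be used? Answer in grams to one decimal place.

192.5 g

Infill region = 280 − 136, so 144 cm³.
Infill volume = 0.10 × 144, so 14.4 cm³.
Deposited volume: 136 + 14.4 → 150.4 cm³.
Mass = 150.4 × 1.28, so 192.512 g.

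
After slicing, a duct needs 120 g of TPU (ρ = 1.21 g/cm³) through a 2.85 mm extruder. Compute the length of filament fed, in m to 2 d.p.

15.55 m

Extruded volume: 120/1.21 = 99.1736 cm³ (99173.6 mm³).
Filament cross-section = π × (2.85/2)² = 6.3794 mm².
L = V/A = 99173.6/6.3794 = 15545.91 mm → 15.55 m.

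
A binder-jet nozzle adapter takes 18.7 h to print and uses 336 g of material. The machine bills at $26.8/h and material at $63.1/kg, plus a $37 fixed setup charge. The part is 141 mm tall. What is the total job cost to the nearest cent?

$559.36

Machine-time cost = 26.8 × 18.7, so $501.16.
Material cost = 63.1 × 336/1000 = $21.2016.
Adding setup: 501.16 + 21.2016 + 37 → 559.3616 ≈ $559.36.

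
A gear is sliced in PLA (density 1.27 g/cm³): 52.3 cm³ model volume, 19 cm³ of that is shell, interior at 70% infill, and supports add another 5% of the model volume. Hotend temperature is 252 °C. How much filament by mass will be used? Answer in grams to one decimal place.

57.1 g

Volume inside the shell = 52.3 − 19, so 33.3 cm³.
Deposited infill: 0.70 × 33.3 → 23.31 cm³.
Support: 0.05 × 52.3 → 2.615 cm³.
Deposited volume = 19 + 23.31 + 2.615 = 44.925 cm³.
Mass = 44.925 × 1.27 = 57.05475 g.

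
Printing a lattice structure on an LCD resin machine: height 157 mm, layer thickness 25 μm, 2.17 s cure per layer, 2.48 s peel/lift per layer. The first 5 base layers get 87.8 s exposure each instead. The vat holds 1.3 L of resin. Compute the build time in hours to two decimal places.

Layer count = ceil(157 / 0.025) = 6280.
Burn-in layers: 5 × (87.8 + 2.48) → 451.4 s.
Remaining layers = 6275 × (2.17 + 2.48) = 29178.75 s.
Total = 451.4 + 29178.75 = 29630.15 s = 8.23 hours.

8.23 hours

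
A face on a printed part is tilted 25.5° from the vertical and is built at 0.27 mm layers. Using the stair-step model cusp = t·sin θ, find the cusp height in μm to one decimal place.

h_c = t·sin θ = 0.27 × 0.4305 = 0.116235 mm (116.2 μm).

116.2 μm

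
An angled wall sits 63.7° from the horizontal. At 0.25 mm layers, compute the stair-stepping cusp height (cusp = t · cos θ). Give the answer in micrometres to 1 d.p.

110.8 μm

Cusp = layer height × cos(63.7°) = 0.25 × 0.4431 = 0.110775 mm = 110.8 μm.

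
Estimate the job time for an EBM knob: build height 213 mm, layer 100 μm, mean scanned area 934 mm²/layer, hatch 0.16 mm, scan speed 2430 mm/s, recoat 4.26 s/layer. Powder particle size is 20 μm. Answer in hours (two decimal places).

3.94 hours

Layer count = ceil(213 / 0.1) = 2130.
Per-layer scan distance: 934 / 0.16 → 5837.5 mm.
Scan time per layer = 5837.5 / 2430, so 2.4023 s.
Layer cycle = 2.4023 + 4.26, so 6.6623 s.
Total: 2130 × 6.6623 s = 14190.699 s → 3.94 hours.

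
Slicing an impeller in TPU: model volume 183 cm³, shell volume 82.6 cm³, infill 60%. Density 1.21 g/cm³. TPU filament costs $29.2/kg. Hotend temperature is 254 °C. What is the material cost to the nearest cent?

$5.05

Interior volume = 183 − 82.6, so 100.4 cm³.
Infill deposited = 0.60 × 100.4, so 60.24 cm³.
Total extruded = 82.6 + 60.24, so 142.84 cm³.
Mass = 142.84 × 1.21, so 172.8364 g.
At $29.2/kg: 172.8364/1000 × 29.2 = $5.05.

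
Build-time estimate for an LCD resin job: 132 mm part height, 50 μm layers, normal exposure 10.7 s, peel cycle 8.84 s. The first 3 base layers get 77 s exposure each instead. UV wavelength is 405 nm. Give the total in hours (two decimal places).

14.38 hours

Layers = ⌈132/0.05⌉ = 2640.
Burn-in layers = 3 × (77 + 8.84), so 257.52 s.
Normal layers = 2637 × (10.7 + 8.84) = 51526.98 s.
Total = 257.52 + 51526.98 = 51784.5 s = 14.38 hours.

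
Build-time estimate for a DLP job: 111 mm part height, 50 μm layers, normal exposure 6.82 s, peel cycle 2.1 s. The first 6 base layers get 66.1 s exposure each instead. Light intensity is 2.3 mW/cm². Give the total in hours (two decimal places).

5.60 hours

Layers = ⌈111/0.05⌉ = 2220.
Base layers = 6 × (66.1 + 2.1) = 409.2 s.
Remaining layers: 2214 × (6.82 + 2.1) → 19748.88 s.
Sum: 409.2 + 19748.88 = 20158.08 s → 5.60 hours.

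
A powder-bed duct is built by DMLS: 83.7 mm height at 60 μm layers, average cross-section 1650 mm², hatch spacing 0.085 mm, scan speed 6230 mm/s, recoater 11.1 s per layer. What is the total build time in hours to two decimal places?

5.51 hours

Layer count = ceil(83.7 / 0.06) = 1395.
Hatch length per layer = 1650 / 0.085, so 19411.8 mm.
Per-layer scan time: 19411.8 / 6230 → 3.1159 s.
Layer cycle: 3.1159 + 11.1 → 14.2159 s.
1395 layers × 14.2159 s/layer = 19831.1805 s, i.e. 5.51 hours.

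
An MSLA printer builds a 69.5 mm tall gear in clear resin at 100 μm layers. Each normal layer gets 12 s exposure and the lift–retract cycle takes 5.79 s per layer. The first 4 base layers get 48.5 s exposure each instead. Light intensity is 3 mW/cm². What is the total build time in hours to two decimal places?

3.48 hours

Layer count = ceil(69.5 / 0.1) = 695.
Bottom layers: 4 × (48.5 + 5.79) → 217.16 s.
Remaining layers: 691 × (12 + 5.79) → 12292.89 s.
Sum: 217.16 + 12292.89 = 12510.05 s → 3.48 hours.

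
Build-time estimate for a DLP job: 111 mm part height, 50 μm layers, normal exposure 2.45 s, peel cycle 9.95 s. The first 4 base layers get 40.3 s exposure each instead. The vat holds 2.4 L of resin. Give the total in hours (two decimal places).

7.69 hours

Number of layers: 111 / 0.05 → 2220 (rounded up).
Base layers: 4 × (40.3 + 9.95) → 201 s.
Remaining layers = 2216 × (2.45 + 9.95) = 27478.4 s.
Sum: 201 + 27478.4 = 27679.4 s → 7.69 hours.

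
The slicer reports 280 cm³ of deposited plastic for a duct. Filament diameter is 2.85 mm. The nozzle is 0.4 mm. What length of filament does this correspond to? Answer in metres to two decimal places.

43.89 m

Cross-section of 2.85 mm filament: π·(2.85/2)² = 6.3794 mm².
L = 280000 mm³ / 6.3794 mm² = 43891.28 mm, i.e. 43.89 m.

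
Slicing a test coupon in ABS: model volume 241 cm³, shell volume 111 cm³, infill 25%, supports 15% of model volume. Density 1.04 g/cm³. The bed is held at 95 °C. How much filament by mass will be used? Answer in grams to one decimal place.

186.8 g

Volume inside the shell = 241 − 111, so 130 cm³.
Infill deposited: 0.25 × 130 → 32.5 cm³.
Support = 0.15 × 241 = 36.15 cm³.
Total printed volume = 111 + 32.5 + 36.15, so 179.65 cm³.
Mass = 179.65 × 1.04, so 186.836 g.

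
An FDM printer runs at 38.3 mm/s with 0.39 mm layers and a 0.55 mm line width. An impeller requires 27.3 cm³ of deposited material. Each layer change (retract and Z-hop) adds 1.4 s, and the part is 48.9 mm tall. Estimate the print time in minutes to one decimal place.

Line area = 0.39 × 0.55 = 0.2145 mm².
Total extruded path = 27300/0.2145 = 127272.7 mm.
Time extruding: 127272.7 / 38.3 → 3323 s.
Number of layers: 48.9 / 0.39 → 126 (rounded up).
Z-hop total = 126 × 1.4, so 176.4 s.
Total = 3323 + 176.4 = 3499.4 s = 58.3 minutes.

58.3 minutes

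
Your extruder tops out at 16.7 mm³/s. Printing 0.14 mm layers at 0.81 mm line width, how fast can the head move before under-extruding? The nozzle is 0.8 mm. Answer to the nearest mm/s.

A = 0.14 × 0.81 = 0.1134 mm².
v_max = Q/A = 16.7/0.1134 = 147.27 mm/s → 147 mm/s.

147 mm/s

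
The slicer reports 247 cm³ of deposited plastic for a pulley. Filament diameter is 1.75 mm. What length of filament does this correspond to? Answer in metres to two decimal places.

Cross-section of 1.75 mm filament: π·(1.75/2)² = 2.4053 mm².
Length = 247 cm³ / 2.4053 mm² = 247000 / 2.4053 = 102689.89 mm = 102.69 m.

102.69 m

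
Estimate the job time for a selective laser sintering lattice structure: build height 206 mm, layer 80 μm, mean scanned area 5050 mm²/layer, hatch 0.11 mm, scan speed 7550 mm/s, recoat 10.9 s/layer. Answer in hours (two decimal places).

Number of layers: 206 / 0.08 → 2575 (rounded up).
Scan path per layer: 5050 / 0.11 → 45909.1 mm.
Per-layer scan time = 45909.1 / 7550, so 6.0807 s.
Per-layer time = 6.0807 + 10.9 = 16.9807 s.
Build time = 2575 × 16.9807 = 43725.3025 s = 12.15 hours.

12.15 hours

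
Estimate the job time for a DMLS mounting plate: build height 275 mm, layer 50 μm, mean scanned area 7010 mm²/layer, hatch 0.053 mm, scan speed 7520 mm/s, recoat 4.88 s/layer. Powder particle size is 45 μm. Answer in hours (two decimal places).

34.33 hours

Layer count = ceil(275 / 0.05) = 5500.
Scan path per layer: 7010 / 0.053 → 132264.2 mm.
Laser time per layer = 132264.2 / 7520 = 17.5883 s.
Layer cycle = 17.5883 + 4.88 = 22.4683 s.
Build time = 5500 × 22.4683 = 123575.65 s = 34.33 hours.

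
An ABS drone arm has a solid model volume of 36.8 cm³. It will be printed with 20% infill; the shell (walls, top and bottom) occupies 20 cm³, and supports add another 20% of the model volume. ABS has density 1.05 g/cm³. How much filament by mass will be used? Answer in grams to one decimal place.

32.3 g

Interior volume: 36.8 − 20 → 16.8 cm³.
Infill volume = 0.20 × 16.8 = 3.36 cm³.
Support: 0.20 × 36.8 → 7.36 cm³.
Total extruded = 20 + 3.36 + 7.36 = 30.72 cm³.
Mass = 30.72 × 1.05 = 32.256 g.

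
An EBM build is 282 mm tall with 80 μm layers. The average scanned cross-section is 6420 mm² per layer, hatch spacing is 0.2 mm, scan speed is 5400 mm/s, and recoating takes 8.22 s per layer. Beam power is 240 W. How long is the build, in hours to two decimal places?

Layer count = ceil(282 / 0.08) = 3525.
Per-layer scan distance: 6420 / 0.2 → 32100 mm.
Scan time per layer = 32100 / 5400, so 5.9444 s.
Time per layer: 5.9444 + 8.22 → 14.1644 s.
3525 layers × 14.1644 s/layer = 49929.51 s, i.e. 13.87 hours.

13.87 hours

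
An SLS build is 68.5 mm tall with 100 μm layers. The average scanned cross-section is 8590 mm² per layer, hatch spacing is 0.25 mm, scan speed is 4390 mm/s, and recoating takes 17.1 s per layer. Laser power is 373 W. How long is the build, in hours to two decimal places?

Layer count = ceil(68.5 / 0.1) = 685.
Per-layer scan distance = 8590 / 0.25, so 34360 mm.
Per-layer scan time: 34360 / 4390 → 7.8269 s.
Per-layer time: 7.8269 + 17.1 → 24.9269 s.
Build time = 685 × 24.9269 = 17074.9265 s = 4.74 hours.

4.74 hours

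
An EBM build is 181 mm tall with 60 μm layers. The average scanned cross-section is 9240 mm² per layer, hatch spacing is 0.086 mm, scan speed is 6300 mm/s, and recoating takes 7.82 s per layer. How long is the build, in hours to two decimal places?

Layer count = ceil(181 / 0.06) = 3017.
Hatch length per layer: 9240 / 0.086 → 107441.9 mm.
Scan time per layer: 107441.9 / 6300 → 17.0543 s.
Layer cycle: 17.0543 + 7.82 → 24.8743 s.
Build time = 3017 × 24.8743 = 75045.7631 s = 20.85 hours.

20.85 hours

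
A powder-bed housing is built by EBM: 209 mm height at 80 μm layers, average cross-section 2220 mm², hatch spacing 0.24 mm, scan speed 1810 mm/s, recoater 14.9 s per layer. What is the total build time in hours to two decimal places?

Layers = ⌈209/0.08⌉ = 2613.
Per-layer scan distance = 2220 / 0.24, so 9250 mm.
Beam time per layer: 9250 / 1810 → 5.1105 s.
Time per layer: 5.1105 + 14.9 → 20.0105 s.
Total: 2613 × 20.0105 s = 52287.4365 s → 14.52 hours.

14.52 hours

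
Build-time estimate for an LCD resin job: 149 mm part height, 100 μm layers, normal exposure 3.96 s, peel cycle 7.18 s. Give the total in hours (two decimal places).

4.61 hours

Number of layers: 149 / 0.1 → 1490 (rounded up).
Cycle time = 3.96 + 7.18 = 11.14 s.
Build time: 1490 × 11.14 s = 16598.6 s, i.e. 4.61 hours.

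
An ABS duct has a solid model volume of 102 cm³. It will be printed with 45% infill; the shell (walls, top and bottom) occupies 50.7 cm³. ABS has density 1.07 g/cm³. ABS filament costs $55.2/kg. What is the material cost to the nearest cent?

Infill region = 102 − 50.7 = 51.3 cm³.
Infill volume = 0.45 × 51.3 = 23.085 cm³.
Deposited volume: 50.7 + 23.085 → 73.785 cm³.
Mass = 73.785 × 1.07, so 78.94995 g.
Cost = 78.94995 g / 1000 × $55.2/kg = $4.36.

$4.36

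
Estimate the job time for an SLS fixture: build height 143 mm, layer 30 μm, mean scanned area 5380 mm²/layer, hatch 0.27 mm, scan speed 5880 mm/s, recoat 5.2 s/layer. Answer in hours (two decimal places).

11.37 hours

Number of layers: 143 / 0.03 → 4767 (rounded up).
Scan path per layer = 5380 / 0.27 = 19925.9 mm.
Scan time per layer = 19925.9 / 5880 = 3.3888 s.
Layer cycle = 3.3888 + 5.2 = 8.5888 s.
4767 layers × 8.5888 s/layer = 40942.8096 s, i.e. 11.37 hours.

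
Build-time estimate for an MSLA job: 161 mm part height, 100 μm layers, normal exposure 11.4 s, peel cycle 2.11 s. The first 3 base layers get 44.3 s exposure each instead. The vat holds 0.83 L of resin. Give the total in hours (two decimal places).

6.07 hours

Layer count = ceil(161 / 0.1) = 1610.
Base layers = 3 × (44.3 + 2.11), so 139.23 s.
Remaining layers = 1607 × (11.4 + 2.11), so 21710.57 s.
Total = 139.23 + 21710.57 = 21849.8 s = 6.07 hours.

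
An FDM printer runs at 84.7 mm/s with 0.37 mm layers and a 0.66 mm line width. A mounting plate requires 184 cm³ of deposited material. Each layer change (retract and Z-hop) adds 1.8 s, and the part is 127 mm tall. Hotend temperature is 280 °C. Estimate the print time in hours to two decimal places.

2.64 hours

Extrusion cross-section: 0.37 × 0.66 → 0.2442 mm².
Total extruded path = 184000/0.2442 = 753480.8 mm.
Extrusion time: 753480.8 / 84.7 → 8895.9 s.
Layers = ⌈127/0.37⌉ = 344.
Non-print overhead: 344 × 1.8 → 619.2 s.
Altogether 8895.9 + 619.2 = 9515.1 s, i.e. 2.64 hours.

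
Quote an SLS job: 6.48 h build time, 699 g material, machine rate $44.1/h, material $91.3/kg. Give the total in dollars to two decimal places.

$349.59

Machine cost = 44.1 × 6.48 = $285.768.
Material charge: 91.3 × 699/1000 → $63.8187.
Total = 285.768 + 63.8187 = 349.5867 ≈ $349.59.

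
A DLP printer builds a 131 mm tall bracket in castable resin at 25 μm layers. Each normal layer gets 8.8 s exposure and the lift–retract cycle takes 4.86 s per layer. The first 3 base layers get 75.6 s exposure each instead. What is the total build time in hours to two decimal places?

Layer count = ceil(131 / 0.025) = 5240.
Burn-in layers = 3 × (75.6 + 4.86) = 241.38 s.
Regular layers: 5237 × (8.8 + 4.86) → 71537.42 s.
Total = 241.38 + 71537.42 = 71778.8 s = 19.94 hours.

19.94 hours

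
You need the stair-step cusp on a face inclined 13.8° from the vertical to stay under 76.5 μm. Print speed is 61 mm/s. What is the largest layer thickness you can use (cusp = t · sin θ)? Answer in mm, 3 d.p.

0.321 mm

t = h_c / sin θ = 0.0765 / 0.2385 = 0.321 mm.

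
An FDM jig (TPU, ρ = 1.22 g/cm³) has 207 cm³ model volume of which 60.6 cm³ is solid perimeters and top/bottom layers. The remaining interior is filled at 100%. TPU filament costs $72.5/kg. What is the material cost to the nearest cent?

$18.31

Volume inside the shell: 207 − 60.6 → 146.4 cm³.
Deposited infill = 1.00 × 146.4, so 146.4 cm³.
Total printed volume = 60.6 + 146.4, so 207 cm³.
Mass: 207 × 1.22 → 252.54 g.
At $72.5/kg: 252.54/1000 × 72.5 = $18.31.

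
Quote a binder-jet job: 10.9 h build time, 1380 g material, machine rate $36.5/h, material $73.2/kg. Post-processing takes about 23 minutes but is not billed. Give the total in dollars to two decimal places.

Machine cost: 36.5 × 10.9 → $397.85.
Material charge = 73.2 × 1380/1000 = $101.016.
Total = 397.85 + 101.016 = 498.866 ≈ $498.87.

$498.87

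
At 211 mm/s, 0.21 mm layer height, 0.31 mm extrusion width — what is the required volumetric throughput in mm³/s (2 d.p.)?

Bead cross-section = 0.21 × 0.31 = 0.0651 mm².
Volumetric flow = 211 × 0.0651 = 13.74 mm³/s.

13.74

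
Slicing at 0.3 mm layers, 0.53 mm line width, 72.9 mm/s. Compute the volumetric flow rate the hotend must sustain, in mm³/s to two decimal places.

11.59

Extrusion cross-section = 0.3 × 0.53, so 0.159 mm².
Q = v·A = 72.9 × 0.159 = 11.59 mm³/s.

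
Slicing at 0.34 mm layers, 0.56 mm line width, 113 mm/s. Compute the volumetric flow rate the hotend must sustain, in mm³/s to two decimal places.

21.52

A: 0.34 × 0.56 → 0.1904 mm².
Q = v·A = 113 × 0.1904 = 21.52 mm³/s.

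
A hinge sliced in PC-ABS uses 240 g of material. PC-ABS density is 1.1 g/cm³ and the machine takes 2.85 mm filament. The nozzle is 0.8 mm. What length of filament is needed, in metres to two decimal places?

Volume = 240 g / 1.1 g·cm⁻³ = 218.1818 cm³ = 218181.8 mm³.
Cross-section of 2.85 mm filament: π·(2.85/2)² = 6.3794 mm².
L = V/A = 218181.8/6.3794 = 34200.99 mm → 34.20 m.

34.20 m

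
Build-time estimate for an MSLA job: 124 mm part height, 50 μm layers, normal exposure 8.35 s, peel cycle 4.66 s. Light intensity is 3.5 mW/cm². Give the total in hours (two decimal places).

8.96 hours

Number of layers: 124 / 0.05 → 2480 (rounded up).
Each layer takes = 8.35 + 4.66, so 13.01 s.
Build time: 2480 × 13.01 s = 32264.8 s, i.e. 8.96 hours.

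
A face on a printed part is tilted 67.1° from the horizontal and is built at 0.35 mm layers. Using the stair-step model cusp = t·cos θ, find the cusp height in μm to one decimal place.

Cusp = layer height × cos(67.1°) = 0.35 × 0.3891 = 0.136185 mm = 136.2 μm.

136.2 μm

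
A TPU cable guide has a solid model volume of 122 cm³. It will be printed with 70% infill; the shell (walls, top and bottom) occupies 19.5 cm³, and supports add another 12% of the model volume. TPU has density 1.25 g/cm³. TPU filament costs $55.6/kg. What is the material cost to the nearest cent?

$7.36

Volume inside the shell = 122 − 19.5 = 102.5 cm³.
Deposited infill = 0.70 × 102.5 = 71.75 cm³.
Support = 0.12 × 122, so 14.64 cm³.
Total extruded: 19.5 + 71.75 + 14.64 → 105.89 cm³.
Mass = 105.89 × 1.25 = 132.3625 g.
At $55.6/kg: 132.3625/1000 × 55.6 = $7.36.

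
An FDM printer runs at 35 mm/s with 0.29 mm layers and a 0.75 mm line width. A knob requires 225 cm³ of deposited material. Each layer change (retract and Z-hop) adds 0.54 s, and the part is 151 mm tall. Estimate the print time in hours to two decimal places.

Extrusion cross-section = 0.29 × 0.75 = 0.2175 mm².
Toolpath length = 225 cm³ / 0.2175 mm² = 225000 / 0.2175 = 1034482.8 mm.
Time extruding = 1034482.8 / 35, so 29556.7 s.
Number of layers: 151 / 0.29 → 521 (rounded up).
Layer-change overhead = 521 × 0.54 = 281.34 s.
Altogether 29556.7 + 281.34 = 29838.04 s, i.e. 8.29 hours.

8.29 hours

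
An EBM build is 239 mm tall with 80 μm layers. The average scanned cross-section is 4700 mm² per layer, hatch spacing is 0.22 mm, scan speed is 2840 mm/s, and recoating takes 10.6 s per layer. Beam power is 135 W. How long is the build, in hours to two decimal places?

Layer count = ceil(239 / 0.08) = 2988.
Scan path per layer: 4700 / 0.22 → 21363.6 mm.
Beam time per layer: 21363.6 / 2840 → 7.5224 s.
Time per layer: 7.5224 + 10.6 → 18.1224 s.
Total: 2988 × 18.1224 s = 54149.7312 s → 15.04 hours.

15.04 hours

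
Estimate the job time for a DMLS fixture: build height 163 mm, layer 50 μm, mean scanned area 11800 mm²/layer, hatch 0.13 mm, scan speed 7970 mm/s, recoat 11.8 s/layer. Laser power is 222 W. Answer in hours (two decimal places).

Layer count = ceil(163 / 0.05) = 3260.
Per-layer scan distance: 11800 / 0.13 → 90769.2 mm.
Per-layer scan time = 90769.2 / 7970 = 11.3889 s.
Layer cycle = 11.3889 + 11.8 = 23.1889 s.
Build time = 3260 × 23.1889 = 75595.814 s = 21.00 hours.

21.00 hours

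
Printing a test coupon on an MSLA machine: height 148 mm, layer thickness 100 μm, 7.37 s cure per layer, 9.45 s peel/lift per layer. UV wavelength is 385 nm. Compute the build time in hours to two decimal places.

Layer count = ceil(148 / 0.1) = 1480.
Cycle time = 7.37 + 9.45 = 16.82 s.
Build time: 1480 × 16.82 s = 24893.6 s, i.e. 6.91 hours.

6.91 hours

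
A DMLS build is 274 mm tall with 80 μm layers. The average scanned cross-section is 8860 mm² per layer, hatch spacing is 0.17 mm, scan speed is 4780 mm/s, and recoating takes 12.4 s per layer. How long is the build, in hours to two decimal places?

Layer count = ceil(274 / 0.08) = 3425.
Scan path per layer = 8860 / 0.17 = 52117.6 mm.
Per-layer scan time: 52117.6 / 4780 → 10.9033 s.
Per-layer time = 10.9033 + 12.4, so 23.3033 s.
Total: 3425 × 23.3033 s = 79813.8025 s → 22.17 hours.

22.17 hours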